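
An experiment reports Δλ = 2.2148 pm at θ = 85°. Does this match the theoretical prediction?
Yes, consistent

Calculate the expected shift for θ = 85°:

Δλ_expected = λ_C(1 - cos(85°))
Δλ_expected = 2.4263 × (1 - cos(85°))
Δλ_expected = 2.4263 × 0.9128
Δλ_expected = 2.2148 pm

Given shift: 2.2148 pm
Expected shift: 2.2148 pm
Difference: 0.0000 pm

The values match. This is consistent with Compton scattering at the stated angle.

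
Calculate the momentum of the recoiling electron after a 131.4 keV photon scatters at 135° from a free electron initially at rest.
1.1027e-22 kg·m/s

The electron is initially at rest, so by conservation of momentum:
p⃗_e = p⃗₀ − p⃗'  (incident photon momentum minus scattered photon momentum)

Photon momentum magnitudes (p = h/λ = E/c):
λ₀ = hc/E₀ = 9.4356 pm → p₀ = h/λ₀ = 7.0224e-23 kg·m/s
Δλ = λ_C(1 − cos 135°) = 4.1420 pm
λ' = 13.5776 pm → p' = h/λ' = 4.8801e-23 kg·m/s

The scattered photon makes angle θ = 135° with the incident direction, so by the law of cosines:
|p⃗_e|² = p₀² + p'² − 2p₀p'cos θ
|p⃗_e|² = (7.0224e-23)² + (4.8801e-23)² − 2·7.0224e-23·4.8801e-23·cos(135°)
|p⃗_e| = 1.1027e-22 kg·m/s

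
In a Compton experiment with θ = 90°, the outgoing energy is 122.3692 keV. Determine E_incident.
160.9000 keV

Convert final energy to wavelength (hc ≈ 1239.842 keV·pm):
λ' = hc/E' = 1239.842 / 122.3692 = 10.1320 pm

Calculate the Compton shift:
Δλ = λ_C(1 - cos(90°))
Δλ = 2.4263 × (1 - cos(90°))
Δλ = 2.4263 pm

Initial wavelength:
λ = λ' - Δλ = 10.1320 - 2.4263 = 7.7057 pm

Initial energy:
E = hc/λ = 1239.842 / 7.7057 = 160.9000 keV

(Intermediate values are shown rounded; full precision is carried through to the final answer.)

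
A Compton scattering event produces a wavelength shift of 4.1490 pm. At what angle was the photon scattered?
135.24°

From the Compton formula Δλ = λ_C(1 - cos θ), we can solve for θ:

cos θ = 1 - Δλ/λ_C

Given:
- Δλ = 4.1490 pm
- λ_C = h/(m_e·c) ≈ 2.42631024 pm

cos θ = 1 - 4.1490/2.42631024
cos θ = 1 - 1.710004
cos θ = -0.710004

θ = arccos(-0.710004)
θ = 135.24°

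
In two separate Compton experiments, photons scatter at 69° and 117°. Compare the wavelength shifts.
117° produces the larger shift by a factor of 2.266

Calculate both shifts using Δλ = λ_C(1 - cos θ):

For θ₁ = 69°:
Δλ₁ = 2.4263 × (1 - cos(69°))
Δλ₁ = 2.4263 × 0.6416
Δλ₁ = 1.5568 pm

For θ₂ = 117°:
Δλ₂ = 2.4263 × (1 - cos(117°))
Δλ₂ = 2.4263 × 1.4540
Δλ₂ = 3.5278 pm

The 117° angle produces the larger shift.
Ratio: 3.5278/1.5568 = 2.266

(Intermediate values are shown rounded; full precision is carried through to the final answer.)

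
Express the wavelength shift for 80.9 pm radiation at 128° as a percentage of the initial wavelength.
4.8456%

Calculate the Compton shift:
Δλ = λ_C(1 - cos(128°))
Δλ = 2.4263 × (1 - cos(128°))
Δλ = 2.4263 × 1.6157
Δλ = 3.9201 pm

Percentage change:
(Δλ/λ₀) × 100 = (3.9201/80.9) × 100
= 4.8456%

(Intermediate values are shown rounded; full precision is carried through to the final answer.)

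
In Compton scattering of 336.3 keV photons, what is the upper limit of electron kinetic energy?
191.1081 keV

Maximum energy transfer occurs at θ = 180° (backscattering).

Initial photon: E₀ = 336.3 keV → λ₀ = 3.6867 pm

Maximum Compton shift (at 180°):
Δλ_max = 2λ_C = 2 × 2.4263 = 4.8526 pm

Final wavelength:
λ' = 3.6867 + 4.8526 = 8.5393 pm

Minimum photon energy (maximum energy to electron):
E'_min = hc/λ' = 145.1919 keV

Maximum electron kinetic energy:
K_max = E₀ - E'_min = 336.3000 - 145.1919 = 191.1081 keV

(Intermediate values are shown rounded; full precision is carried through to the final answer.)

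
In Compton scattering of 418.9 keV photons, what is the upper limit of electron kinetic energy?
260.1977 keV

Maximum energy transfer occurs at θ = 180° (backscattering).

Initial photon: E₀ = 418.9 keV → λ₀ = 2.9598 pm

Maximum Compton shift (at 180°):
Δλ_max = 2λ_C = 2 × 2.4263 = 4.8526 pm

Final wavelength:
λ' = 2.9598 + 4.8526 = 7.8124 pm

Minimum photon energy (maximum energy to electron):
E'_min = hc/λ' = 158.7023 keV

Maximum electron kinetic energy:
K_max = E₀ - E'_min = 418.9000 - 158.7023 = 260.1977 keV

(Intermediate values are shown rounded; full precision is carried through to the final answer.)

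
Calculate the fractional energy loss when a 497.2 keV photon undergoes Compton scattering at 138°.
0.6291 (or 62.91%)

Calculate initial and final photon energies:

Initial: E₀ = 497.2 keV → λ₀ = 2.4936 pm
Compton shift: Δλ = 4.2294 pm
Final wavelength: λ' = 6.7231 pm
Final energy: E' = 184.4164 keV

Fractional energy loss:
(E₀ - E')/E₀ = (497.2000 - 184.4164)/497.2000
= 312.7836/497.2000
= 0.6291
= 62.91%

(Intermediate values are shown rounded; full precision is carried through to the final answer.)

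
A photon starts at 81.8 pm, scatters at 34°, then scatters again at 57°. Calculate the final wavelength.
83.3197 pm

Apply Compton shift twice:

First scattering at θ₁ = 34°:
Δλ₁ = λ_C(1 - cos(34°))
Δλ₁ = 2.4263 × 0.1710
Δλ₁ = 0.4148 pm

After first scattering:
λ₁ = 81.8 + 0.4148 = 82.2148 pm

Second scattering at θ₂ = 57°:
Δλ₂ = λ_C(1 - cos(57°))
Δλ₂ = 2.4263 × 0.4554
Δλ₂ = 1.1048 pm

Final wavelength:
λ₂ = 82.2148 + 1.1048 = 83.3197 pm

Total shift: Δλ_total = 0.4148 + 1.1048 = 1.5197 pm

(Intermediate values are shown rounded; full precision is carried through to the final answer.)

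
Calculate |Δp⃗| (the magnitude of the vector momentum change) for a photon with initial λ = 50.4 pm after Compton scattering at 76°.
1.5907e-23 kg·m/s

Photon momentum magnitude is p = h/λ.

Initial momentum:
p₀ = h/λ = 6.6261e-34/5.0400e-11 = 1.3147e-23 kg·m/s

After scattering:
λ' = λ + Δλ = 50.4 + 1.8393 = 52.2393 pm
p' = h/λ' = 6.6261e-34/5.2239e-11 = 1.2684e-23 kg·m/s

Momentum is a vector; the scattered photon's direction makes angle θ = 76° with the incident direction. The magnitude of the vector change Δp⃗ = p⃗₀ − p⃗' is found from the law of cosines:
|Δp⃗|² = p₀² + p'² − 2p₀p'cos θ
|Δp⃗|² = (1.3147e-23)² + (1.2684e-23)² − 2·1.3147e-23·1.2684e-23·cos(76°)
|Δp⃗| = 1.5907e-23 kg·m/s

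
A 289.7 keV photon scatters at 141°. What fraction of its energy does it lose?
0.5019 (or 50.19%)

Calculate initial and final photon energies:

Initial: E₀ = 289.7 keV → λ₀ = 4.2797 pm
Compton shift: Δλ = 4.3119 pm
Final wavelength: λ' = 8.5917 pm
Final energy: E' = 144.3078 keV

Fractional energy loss:
(E₀ - E')/E₀ = (289.7000 - 144.3078)/289.7000
= 145.3922/289.7000
= 0.5019
= 50.19%

(Intermediate values are shown rounded; full precision is carried through to the final answer.)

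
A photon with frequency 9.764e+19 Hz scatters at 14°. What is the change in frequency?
2.239e+18 Hz (decrease)

Convert frequency to wavelength (c = 299792458 m/s):
λ₀ = c/f₀ = 299792458/9.764e+19 = 3.0703857e-12 m = 3.0704 pm

Calculate Compton shift:
Δλ = λ_C(1 - cos(14°)) = 0.0721 pm

Final wavelength:
λ' = λ₀ + Δλ = 3.0704 + 0.0721 = 3.1425 pm

Final frequency:
f' = c/λ' = 299792458/3.1424575e-12 = 9.5400641e+19 Hz

Frequency shift (decrease):
Δf = f₀ - f' = 9.764e+19 - 9.5400641e+19 = 2.239e+18 Hz

(Intermediate values are shown rounded; full precision is carried through to the final answer.)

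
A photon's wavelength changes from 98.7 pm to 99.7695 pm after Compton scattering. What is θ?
56.00°

First find the wavelength shift:
Δλ = λ' - λ = 99.7695 - 98.7 = 1.0695 pm

Using Δλ = λ_C(1 - cos θ), with λ_C = h/(m_e·c) ≈ 2.42631024 pm:
cos θ = 1 - Δλ/λ_C
cos θ = 1 - 1.0695/2.42631024
cos θ = 0.559207

θ = arccos(0.559207)
θ = 56.00°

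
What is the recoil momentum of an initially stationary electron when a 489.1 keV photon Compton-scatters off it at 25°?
1.1051e-22 kg·m/s

The electron is initially at rest, so by conservation of momentum:
p⃗_e = p⃗₀ − p⃗'  (incident photon momentum minus scattered photon momentum)

Photon momentum magnitudes (p = h/λ = E/c):
λ₀ = hc/E₀ = 2.5349 pm → p₀ = h/λ₀ = 2.6139e-22 kg·m/s
Δλ = λ_C(1 − cos 25°) = 0.2273 pm
λ' = 2.7623 pm → p' = h/λ' = 2.3988e-22 kg·m/s

The scattered photon makes angle θ = 25° with the incident direction, so by the law of cosines:
|p⃗_e|² = p₀² + p'² − 2p₀p'cos θ
|p⃗_e|² = (2.6139e-22)² + (2.3988e-22)² − 2·2.6139e-22·2.3988e-22·cos(25°)
|p⃗_e| = 1.1051e-22 kg·m/s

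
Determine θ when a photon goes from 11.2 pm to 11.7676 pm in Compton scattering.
40.00°

First find the wavelength shift:
Δλ = λ' - λ = 11.7676 - 11.2 = 0.5676 pm

Using Δλ = λ_C(1 - cos θ), with λ_C = h/(m_e·c) ≈ 2.42631024 pm:
cos θ = 1 - Δλ/λ_C
cos θ = 1 - 0.5676/2.42631024
cos θ = 0.766065

θ = arccos(0.766065)
θ = 40.00°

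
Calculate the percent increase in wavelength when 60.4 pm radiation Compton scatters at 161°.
7.8153%

Calculate the Compton shift:
Δλ = λ_C(1 - cos(161°))
Δλ = 2.4263 × (1 - cos(161°))
Δλ = 2.4263 × 1.9455
Δλ = 4.7204 pm

Percentage change:
(Δλ/λ₀) × 100 = (4.7204/60.4) × 100
= 7.8153%

(Intermediate values are shown rounded; full precision is carried through to the final answer.)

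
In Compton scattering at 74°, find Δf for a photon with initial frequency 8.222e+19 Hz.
2.674e+19 Hz (decrease)

Convert frequency to wavelength (c = 299792458 m/s):
λ₀ = c/f₀ = 299792458/8.222e+19 = 3.6462230e-12 m = 3.6462 pm

Calculate Compton shift:
Δλ = λ_C(1 - cos(74°)) = 1.7575 pm

Final wavelength:
λ' = λ₀ + Δλ = 3.6462 + 1.7575 = 5.4038 pm

Final frequency:
f' = c/λ' = 299792458/5.4037515e-12 = 5.5478579e+19 Hz

Frequency shift (decrease):
Δf = f₀ - f' = 8.222e+19 - 5.5478579e+19 = 2.674e+19 Hz

(Intermediate values are shown rounded; full precision is carried through to the final answer.)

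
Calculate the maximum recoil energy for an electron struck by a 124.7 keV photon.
40.8998 keV

Maximum energy transfer occurs at θ = 180° (backscattering).

Initial photon: E₀ = 124.7 keV → λ₀ = 9.9426 pm

Maximum Compton shift (at 180°):
Δλ_max = 2λ_C = 2 × 2.4263 = 4.8526 pm

Final wavelength:
λ' = 9.9426 + 4.8526 = 14.7952 pm

Minimum photon energy (maximum energy to electron):
E'_min = hc/λ' = 83.8002 keV

Maximum electron kinetic energy:
K_max = E₀ - E'_min = 124.7000 - 83.8002 = 40.8998 keV

(Intermediate values are shown rounded; full precision is carried through to the final answer.)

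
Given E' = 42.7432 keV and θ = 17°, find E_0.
42.9000 keV

Convert final energy to wavelength (hc ≈ 1239.842 keV·pm):
λ' = hc/E' = 1239.842 / 42.7432 = 29.0068 pm

Calculate the Compton shift:
Δλ = λ_C(1 - cos(17°))
Δλ = 2.4263 × (1 - cos(17°))
Δλ = 0.1060 pm

Initial wavelength:
λ = λ' - Δλ = 29.0068 - 0.1060 = 28.9007 pm

Initial energy:
E = hc/λ = 1239.842 / 28.9007 = 42.9000 keV

(Intermediate values are shown rounded; full precision is carried through to the final answer.)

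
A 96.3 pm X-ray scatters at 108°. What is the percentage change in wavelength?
3.2981%

Calculate the Compton shift:
Δλ = λ_C(1 - cos(108°))
Δλ = 2.4263 × (1 - cos(108°))
Δλ = 2.4263 × 1.3090
Δλ = 3.1761 pm

Percentage change:
(Δλ/λ₀) × 100 = (3.1761/96.3) × 100
= 3.2981%

(Intermediate values are shown rounded; full precision is carried through to the final answer.)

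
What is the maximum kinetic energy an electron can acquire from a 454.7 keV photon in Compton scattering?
291.1183 keV

Maximum energy transfer occurs at θ = 180° (backscattering).

Initial photon: E₀ = 454.7 keV → λ₀ = 2.7267 pm

Maximum Compton shift (at 180°):
Δλ_max = 2λ_C = 2 × 2.4263 = 4.8526 pm

Final wavelength:
λ' = 2.7267 + 4.8526 = 7.5793 pm

Minimum photon energy (maximum energy to electron):
E'_min = hc/λ' = 163.5817 keV

Maximum electron kinetic energy:
K_max = E₀ - E'_min = 454.7000 - 163.5817 = 291.1183 keV

(Intermediate values are shown rounded; full precision is carried through to the final answer.)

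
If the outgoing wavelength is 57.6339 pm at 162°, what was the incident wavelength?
52.9000 pm

From λ' = λ + Δλ, we have λ = λ' - Δλ

First calculate the Compton shift:
Δλ = λ_C(1 - cos θ)
Δλ = 2.4263 × (1 - cos(162°))
Δλ = 2.4263 × 1.9511
Δλ = 4.7339 pm

Initial wavelength:
λ = λ' - Δλ
λ = 57.6339 - 4.7339
λ = 52.9000 pm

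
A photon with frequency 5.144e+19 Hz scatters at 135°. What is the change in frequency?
2.137e+19 Hz (decrease)

Convert frequency to wavelength (c = 299792458 m/s):
λ₀ = c/f₀ = 299792458/5.144e+19 = 5.8280027e-12 m = 5.8280 pm

Calculate Compton shift:
Δλ = λ_C(1 - cos(135°)) = 4.1420 pm

Final wavelength:
λ' = λ₀ + Δλ = 5.8280 + 4.1420 = 9.9700 pm

Final frequency:
f' = c/λ' = 299792458/9.9699733e-12 = 3.0069535e+19 Hz

Frequency shift (decrease):
Δf = f₀ - f' = 5.144e+19 - 3.0069535e+19 = 2.137e+19 Hz

(Intermediate values are shown rounded; full precision is carried through to the final answer.)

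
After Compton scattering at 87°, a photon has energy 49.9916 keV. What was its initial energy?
55.1000 keV

Convert final energy to wavelength (hc ≈ 1239.842 keV·pm):
λ' = hc/E' = 1239.842 / 49.9916 = 24.8010 pm

Calculate the Compton shift:
Δλ = λ_C(1 - cos(87°))
Δλ = 2.4263 × (1 - cos(87°))
Δλ = 2.2993 pm

Initial wavelength:
λ = λ' - Δλ = 24.8010 - 2.2993 = 22.5017 pm

Initial energy:
E = hc/λ = 1239.842 / 22.5017 = 55.1000 keV

(Intermediate values are shown rounded; full precision is carried through to the final answer.)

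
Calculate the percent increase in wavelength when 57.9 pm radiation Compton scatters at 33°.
0.6761%

Calculate the Compton shift:
Δλ = λ_C(1 - cos(33°))
Δλ = 2.4263 × (1 - cos(33°))
Δλ = 2.4263 × 0.1613
Δλ = 0.3914 pm

Percentage change:
(Δλ/λ₀) × 100 = (0.3914/57.9) × 100
= 0.6761%

(Intermediate values are shown rounded; full precision is carried through to the final answer.)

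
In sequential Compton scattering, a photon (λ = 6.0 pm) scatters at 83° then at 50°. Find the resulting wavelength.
8.9973 pm

Apply Compton shift twice:

First scattering at θ₁ = 83°:
Δλ₁ = λ_C(1 - cos(83°))
Δλ₁ = 2.4263 × 0.8781
Δλ₁ = 2.1306 pm

After first scattering:
λ₁ = 6.0 + 2.1306 = 8.1306 pm

Second scattering at θ₂ = 50°:
Δλ₂ = λ_C(1 - cos(50°))
Δλ₂ = 2.4263 × 0.3572
Δλ₂ = 0.8667 pm

Final wavelength:
λ₂ = 8.1306 + 0.8667 = 8.9973 pm

Total shift: Δλ_total = 2.1306 + 0.8667 = 2.9973 pm

(Intermediate values are shown rounded; full precision is carried through to the final answer.)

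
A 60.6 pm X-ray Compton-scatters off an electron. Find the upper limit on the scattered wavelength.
65.4526 pm (at θ = 180°)

The Compton shift is Δλ = λ_C(1 − cos θ).

Since cos θ ranges from −1 to 1, the factor (1 − cos θ) ranges from 0 to 2; the maximum shift occurs at θ = 180° (backscattering):
Δλ_max = 2λ_C = 2 × 2.4263 pm = 4.8526 pm

Maximum scattered wavelength:
λ'_max = λ₀ + Δλ_max = 60.6 + 4.8526 = 65.4526 pm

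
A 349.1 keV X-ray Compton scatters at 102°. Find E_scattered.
191.2656 keV

First convert energy to wavelength:
λ = hc/E, with hc ≈ 1239.842 keV·pm (i.e. 1239.842 eV·nm)

For E = 349.1 keV = 349100 eV:
λ = 1239.842 keV·pm / 349.1 keV
λ = 3.5515 pm

Calculate the Compton shift:
Δλ = λ_C(1 - cos(102°)) = 2.4263 × 1.2079
Δλ = 2.9308 pm

Final wavelength:
λ' = 3.5515 + 2.9308 = 6.4823 pm

Final energy:
E' = hc/λ' = 1239.842 / 6.4823 = 191.2656 keV

(Intermediate values are shown rounded; full precision is carried through to the final answer.)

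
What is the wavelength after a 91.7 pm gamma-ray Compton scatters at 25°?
91.9273 pm

Using the Compton scattering formula:
λ' = λ + Δλ = λ + λ_C(1 - cos θ)

Given:
- Initial wavelength λ = 91.7 pm
- Scattering angle θ = 25°
- Compton wavelength λ_C ≈ 2.4263 pm

Calculate the shift:
Δλ = 2.4263 × (1 - cos(25°))
Δλ = 2.4263 × 0.0937
Δλ = 0.2273 pm

Final wavelength:
λ' = 91.7 + 0.2273 = 91.9273 pm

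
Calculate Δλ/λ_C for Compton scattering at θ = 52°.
0.3843 λ_C

The Compton shift formula is:
Δλ = λ_C(1 - cos θ)

Dividing both sides by λ_C:
Δλ/λ_C = 1 - cos θ

For θ = 52°:
Δλ/λ_C = 1 - cos(52°)
Δλ/λ_C = 1 - 0.6157
Δλ/λ_C = 0.3843

This means the shift is 0.3843 × λ_C = 0.9325 pm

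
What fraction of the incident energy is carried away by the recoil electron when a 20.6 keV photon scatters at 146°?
0.0687 (or 6.87%)

Calculate initial and final photon energies:

Initial: E₀ = 20.6 keV → λ₀ = 60.1865 pm
Compton shift: Δλ = 4.4378 pm
Final wavelength: λ' = 64.6243 pm
Final energy: E' = 19.1854 keV

Fractional energy loss:
(E₀ - E')/E₀ = (20.6000 - 19.1854)/20.6000
= 1.4146/20.6000
= 0.0687
= 6.87%

(Intermediate values are shown rounded; full precision is carried through to the final answer.)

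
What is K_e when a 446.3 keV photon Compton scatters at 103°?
230.6812 keV

By energy conservation: K_e = E_initial - E_final

First find the scattered photon energy:
Initial wavelength: λ = hc/E = 2.7780 pm
Compton shift: Δλ = λ_C(1 - cos(103°)) = 2.9721 pm
Final wavelength: λ' = 2.7780 + 2.9721 = 5.7502 pm
Final photon energy: E' = hc/λ' = 215.6188 keV

Electron kinetic energy:
K_e = E - E' = 446.3000 - 215.6188 = 230.6812 keV

(Intermediate values are shown rounded; full precision is carried through to the final answer.)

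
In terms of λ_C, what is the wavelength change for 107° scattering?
1.2924 λ_C

The Compton shift formula is:
Δλ = λ_C(1 - cos θ)

Dividing both sides by λ_C:
Δλ/λ_C = 1 - cos θ

For θ = 107°:
Δλ/λ_C = 1 - cos(107°)
Δλ/λ_C = 1 - -0.2924
Δλ/λ_C = 1.2924

This means the shift is 1.2924 × λ_C = 3.1357 pm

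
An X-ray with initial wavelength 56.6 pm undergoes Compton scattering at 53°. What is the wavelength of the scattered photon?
57.5661 pm

Using the Compton scattering formula:
λ' = λ + Δλ = λ + λ_C(1 - cos θ)

Given:
- Initial wavelength λ = 56.6 pm
- Scattering angle θ = 53°
- Compton wavelength λ_C ≈ 2.4263 pm

Calculate the shift:
Δλ = 2.4263 × (1 - cos(53°))
Δλ = 2.4263 × 0.3982
Δλ = 0.9661 pm

Final wavelength:
λ' = 56.6 + 0.9661 = 57.5661 pm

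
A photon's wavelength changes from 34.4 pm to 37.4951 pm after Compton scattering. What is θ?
106.00°

First find the wavelength shift:
Δλ = λ' - λ = 37.4951 - 34.4 = 3.0951 pm

Using Δλ = λ_C(1 - cos θ), with λ_C = h/(m_e·c) ≈ 2.42631024 pm:
cos θ = 1 - Δλ/λ_C
cos θ = 1 - 3.0951/2.42631024
cos θ = -0.275641

θ = arccos(-0.275641)
θ = 106.00°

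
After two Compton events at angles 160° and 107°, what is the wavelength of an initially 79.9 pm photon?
87.7420 pm

Apply Compton shift twice:

First scattering at θ₁ = 160°:
Δλ₁ = λ_C(1 - cos(160°))
Δλ₁ = 2.4263 × 1.9397
Δλ₁ = 4.7063 pm

After first scattering:
λ₁ = 79.9 + 4.7063 = 84.6063 pm

Second scattering at θ₂ = 107°:
Δλ₂ = λ_C(1 - cos(107°))
Δλ₂ = 2.4263 × 1.2924
Δλ₂ = 3.1357 pm

Final wavelength:
λ₂ = 84.6063 + 3.1357 = 87.7420 pm

Total shift: Δλ_total = 4.7063 + 3.1357 = 7.8420 pm

(Intermediate values are shown rounded; full precision is carried through to the final answer.)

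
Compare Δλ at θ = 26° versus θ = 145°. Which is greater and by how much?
145° produces the larger shift by a factor of 17.975

Calculate both shifts using Δλ = λ_C(1 - cos θ):

For θ₁ = 26°:
Δλ₁ = 2.4263 × (1 - cos(26°))
Δλ₁ = 2.4263 × 0.1012
Δλ₁ = 0.2456 pm

For θ₂ = 145°:
Δλ₂ = 2.4263 × (1 - cos(145°))
Δλ₂ = 2.4263 × 1.8192
Δλ₂ = 4.4138 pm

The 145° angle produces the larger shift.
Ratio: 4.4138/0.2456 = 17.975

(Intermediate values are shown rounded; full precision is carried through to the final answer.)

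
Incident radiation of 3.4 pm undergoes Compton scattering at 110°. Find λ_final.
6.6562 pm

Using the Compton scattering formula:
λ' = λ + Δλ = λ + λ_C(1 - cos θ)

Given:
- Initial wavelength λ = 3.4 pm
- Scattering angle θ = 110°
- Compton wavelength λ_C ≈ 2.4263 pm

Calculate the shift:
Δλ = 2.4263 × (1 - cos(110°))
Δλ = 2.4263 × 1.3420
Δλ = 3.2562 pm

Final wavelength:
λ' = 3.4 + 3.2562 = 6.6562 pm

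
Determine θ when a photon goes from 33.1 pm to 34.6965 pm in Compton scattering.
70.00°

First find the wavelength shift:
Δλ = λ' - λ = 34.6965 - 33.1 = 1.5965 pm

Using Δλ = λ_C(1 - cos θ), with λ_C = h/(m_e·c) ≈ 2.42631024 pm:
cos θ = 1 - Δλ/λ_C
cos θ = 1 - 1.5965/2.42631024
cos θ = 0.342005

θ = arccos(0.342005)
θ = 70.00°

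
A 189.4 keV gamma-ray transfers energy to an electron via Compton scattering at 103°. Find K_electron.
59.1408 keV

By energy conservation: K_e = E_initial - E_final

First find the scattered photon energy:
Initial wavelength: λ = hc/E = 6.5462 pm
Compton shift: Δλ = λ_C(1 - cos(103°)) = 2.9721 pm
Final wavelength: λ' = 6.5462 + 2.9721 = 9.5183 pm
Final photon energy: E' = hc/λ' = 130.2592 keV

Electron kinetic energy:
K_e = E - E' = 189.4000 - 130.2592 = 59.1408 keV

(Intermediate values are shown rounded; full precision is carried through to the final answer.)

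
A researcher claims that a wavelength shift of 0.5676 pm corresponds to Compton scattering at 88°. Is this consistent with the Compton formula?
No, inconsistent

Calculate the expected shift for θ = 88°:

Δλ_expected = λ_C(1 - cos(88°))
Δλ_expected = 2.4263 × (1 - cos(88°))
Δλ_expected = 2.4263 × 0.9651
Δλ_expected = 2.3416 pm

Given shift: 0.5676 pm
Expected shift: 2.3416 pm
Difference: 1.7740 pm

The values do not match. The given shift corresponds to θ ≈ 40.0°, not 88°.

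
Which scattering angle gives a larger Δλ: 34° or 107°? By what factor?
107° produces the larger shift by a factor of 7.559

Calculate both shifts using Δλ = λ_C(1 - cos θ):

For θ₁ = 34°:
Δλ₁ = 2.4263 × (1 - cos(34°))
Δλ₁ = 2.4263 × 0.1710
Δλ₁ = 0.4148 pm

For θ₂ = 107°:
Δλ₂ = 2.4263 × (1 - cos(107°))
Δλ₂ = 2.4263 × 1.2924
Δλ₂ = 3.1357 pm

The 107° angle produces the larger shift.
Ratio: 3.1357/0.4148 = 7.559

(Intermediate values are shown rounded; full precision is carried through to the final answer.)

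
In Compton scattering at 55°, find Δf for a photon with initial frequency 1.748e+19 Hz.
9.945e+17 Hz (decrease)

Convert frequency to wavelength (c = 299792458 m/s):
λ₀ = c/f₀ = 299792458/1.748e+19 = 1.7150598e-11 m = 17.1506 pm

Calculate Compton shift:
Δλ = λ_C(1 - cos(55°)) = 1.0346 pm

Final wavelength:
λ' = λ₀ + Δλ = 17.1506 + 1.0346 = 18.1852 pm

Final frequency:
f' = c/λ' = 299792458/1.8185234e-11 = 1.6485488e+19 Hz

Frequency shift (decrease):
Δf = f₀ - f' = 1.748e+19 - 1.6485488e+19 = 9.945e+17 Hz

(Intermediate values are shown rounded; full precision is carried through to the final answer.)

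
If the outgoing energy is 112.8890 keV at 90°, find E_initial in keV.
144.9001 keV

Convert final energy to wavelength (hc ≈ 1239.842 keV·pm):
λ' = hc/E' = 1239.842 / 112.8890 = 10.9828 pm

Calculate the Compton shift:
Δλ = λ_C(1 - cos(90°))
Δλ = 2.4263 × (1 - cos(90°))
Δλ = 2.4263 pm

Initial wavelength:
λ = λ' - Δλ = 10.9828 - 2.4263 = 8.5565 pm

Initial energy:
E = hc/λ = 1239.842 / 8.5565 = 144.9001 keV

(Intermediate values are shown rounded; full precision is carried through to the final answer.)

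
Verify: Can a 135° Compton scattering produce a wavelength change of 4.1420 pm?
Yes, consistent

Calculate the expected shift for θ = 135°:

Δλ_expected = λ_C(1 - cos(135°))
Δλ_expected = 2.4263 × (1 - cos(135°))
Δλ_expected = 2.4263 × 1.7071
Δλ_expected = 4.1420 pm

Given shift: 4.1420 pm
Expected shift: 4.1420 pm
Difference: 0.0000 pm

The values match. This is consistent with Compton scattering at the stated angle.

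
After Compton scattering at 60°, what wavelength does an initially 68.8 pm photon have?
70.0132 pm

Using the Compton formula: λ' = λ + λ_C(1 − cos θ)

For θ = 60°, cos θ = 1/2 (exact) = 0.5000, so:
1 − cos 60° = 1 − (1/2) = 0.5000

Δλ = λ_C × 0.5000 = 2.4263 × 0.5000 = 1.2132 pm

λ' = 68.8 + 1.2132 = 70.0132 pm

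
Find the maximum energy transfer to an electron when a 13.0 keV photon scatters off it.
0.6294 keV

Maximum energy transfer occurs at θ = 180° (backscattering).

Initial photon: E₀ = 13.0 keV → λ₀ = 95.3725 pm

Maximum Compton shift (at 180°):
Δλ_max = 2λ_C = 2 × 2.4263 = 4.8526 pm

Final wavelength:
λ' = 95.3725 + 4.8526 = 100.2251 pm

Minimum photon energy (maximum energy to electron):
E'_min = hc/λ' = 12.3706 keV

Maximum electron kinetic energy:
K_max = E₀ - E'_min = 13.0000 - 12.3706 = 0.6294 keV

(Intermediate values are shown rounded; full precision is carried through to the final answer.)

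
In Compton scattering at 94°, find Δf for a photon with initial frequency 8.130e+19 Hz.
3.359e+19 Hz (decrease)

Convert frequency to wavelength (c = 299792458 m/s):
λ₀ = c/f₀ = 299792458/8.130e+19 = 3.6874841e-12 m = 3.6875 pm

Calculate Compton shift:
Δλ = λ_C(1 - cos(94°)) = 2.5956 pm

Final wavelength:
λ' = λ₀ + Δλ = 3.6875 + 2.5956 = 6.2830 pm

Final frequency:
f' = c/λ' = 299792458/6.2830452e-12 = 4.7714516e+19 Hz

Frequency shift (decrease):
Δf = f₀ - f' = 8.130e+19 - 4.7714516e+19 = 3.359e+19 Hz

(Intermediate values are shown rounded; full precision is carried through to the final answer.)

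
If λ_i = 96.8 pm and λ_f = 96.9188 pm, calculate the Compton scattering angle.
18.00°

First find the wavelength shift:
Δλ = λ' - λ = 96.9188 - 96.8 = 0.1188 pm

Using Δλ = λ_C(1 - cos θ), with λ_C = h/(m_e·c) ≈ 2.42631024 pm:
cos θ = 1 - Δλ/λ_C
cos θ = 1 - 0.1188/2.42631024
cos θ = 0.951037

θ = arccos(0.951037)
θ = 18.00°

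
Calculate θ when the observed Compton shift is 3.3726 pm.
112.96°

From the Compton formula Δλ = λ_C(1 - cos θ), we can solve for θ:

cos θ = 1 - Δλ/λ_C

Given:
- Δλ = 3.3726 pm
- λ_C = h/(m_e·c) ≈ 2.42631024 pm

cos θ = 1 - 3.3726/2.42631024
cos θ = 1 - 1.390012
cos θ = -0.390012

θ = arccos(-0.390012)
θ = 112.96°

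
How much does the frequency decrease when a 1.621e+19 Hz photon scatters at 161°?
3.296e+18 Hz (decrease)

Convert frequency to wavelength (c = 299792458 m/s):
λ₀ = c/f₀ = 299792458/1.621e+19 = 1.8494291e-11 m = 18.4943 pm

Calculate Compton shift:
Δλ = λ_C(1 - cos(161°)) = 4.7204 pm

Final wavelength:
λ' = λ₀ + Δλ = 18.4943 + 4.7204 = 23.2147 pm

Final frequency:
f' = c/λ' = 299792458/2.3214723e-11 = 1.2913894e+19 Hz

Frequency shift (decrease):
Δf = f₀ - f' = 1.621e+19 - 1.2913894e+19 = 3.296e+18 Hz

(Intermediate values are shown rounded; full precision is carried through to the final answer.)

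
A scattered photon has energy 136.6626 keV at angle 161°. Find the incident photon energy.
284.8998 keV

Convert final energy to wavelength (hc ≈ 1239.842 keV·pm):
λ' = hc/E' = 1239.842 / 136.6626 = 9.0723 pm

Calculate the Compton shift:
Δλ = λ_C(1 - cos(161°))
Δλ = 2.4263 × (1 - cos(161°))
Δλ = 4.7204 pm

Initial wavelength:
λ = λ' - Δλ = 9.0723 - 4.7204 = 4.3519 pm

Initial energy:
E = hc/λ = 1239.842 / 4.3519 = 284.8998 keV

(Intermediate values are shown rounded; full precision is carried through to the final answer.)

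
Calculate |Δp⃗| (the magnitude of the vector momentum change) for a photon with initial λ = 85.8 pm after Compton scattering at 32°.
4.2483e-24 kg·m/s

Photon momentum magnitude is p = h/λ.

Initial momentum:
p₀ = h/λ = 6.6261e-34/8.5800e-11 = 7.7227e-24 kg·m/s

After scattering:
λ' = λ + Δλ = 85.8 + 0.3687 = 86.1687 pm
p' = h/λ' = 6.6261e-34/8.6169e-11 = 7.6897e-24 kg·m/s

Momentum is a vector; the scattered photon's direction makes angle θ = 32° with the incident direction. The magnitude of the vector change Δp⃗ = p⃗₀ − p⃗' is found from the law of cosines:
|Δp⃗|² = p₀² + p'² − 2p₀p'cos θ
|Δp⃗|² = (7.7227e-24)² + (7.6897e-24)² − 2·7.7227e-24·7.6897e-24·cos(32°)
|Δp⃗| = 4.2483e-24 kg·m/s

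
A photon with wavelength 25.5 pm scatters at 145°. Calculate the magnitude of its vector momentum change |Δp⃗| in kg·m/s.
4.5922e-23 kg·m/s

Photon momentum magnitude is p = h/λ.

Initial momentum:
p₀ = h/λ = 6.6261e-34/2.5500e-11 = 2.5985e-23 kg·m/s

After scattering:
λ' = λ + Δλ = 25.5 + 4.4138 = 29.9138 pm
p' = h/λ' = 6.6261e-34/2.9914e-11 = 2.2151e-23 kg·m/s

Momentum is a vector; the scattered photon's direction makes angle θ = 145° with the incident direction. The magnitude of the vector change Δp⃗ = p⃗₀ − p⃗' is found from the law of cosines:
|Δp⃗|² = p₀² + p'² − 2p₀p'cos θ
|Δp⃗|² = (2.5985e-23)² + (2.2151e-23)² − 2·2.5985e-23·2.2151e-23·cos(145°)
|Δp⃗| = 4.5922e-23 kg·m/s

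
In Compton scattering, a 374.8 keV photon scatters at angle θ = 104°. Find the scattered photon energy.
196.1373 keV

First convert energy to wavelength:
λ = hc/E, with hc ≈ 1239.842 keV·pm (i.e. 1239.842 eV·nm)

For E = 374.8 keV = 374800 eV:
λ = 1239.842 keV·pm / 374.8 keV
λ = 3.3080 pm

Calculate the Compton shift:
Δλ = λ_C(1 - cos(104°)) = 2.4263 × 1.2419
Δλ = 3.0133 pm

Final wavelength:
λ' = 3.3080 + 3.0133 = 6.3213 pm

Final energy:
E' = hc/λ' = 1239.842 / 6.3213 = 196.1373 keV

(Intermediate values are shown rounded; full precision is carried through to the final answer.)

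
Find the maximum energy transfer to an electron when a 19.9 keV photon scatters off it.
1.4379 keV

Maximum energy transfer occurs at θ = 180° (backscattering).

Initial photon: E₀ = 19.9 keV → λ₀ = 62.3036 pm

Maximum Compton shift (at 180°):
Δλ_max = 2λ_C = 2 × 2.4263 = 4.8526 pm

Final wavelength:
λ' = 62.3036 + 4.8526 = 67.1562 pm

Minimum photon energy (maximum energy to electron):
E'_min = hc/λ' = 18.4621 keV

Maximum electron kinetic energy:
K_max = E₀ - E'_min = 19.9000 - 18.4621 = 1.4379 keV

(Intermediate values are shown rounded; full precision is carried through to the final answer.)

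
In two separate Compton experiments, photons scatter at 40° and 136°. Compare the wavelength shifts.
136° produces the larger shift by a factor of 7.349

Calculate both shifts using Δλ = λ_C(1 - cos θ):

For θ₁ = 40°:
Δλ₁ = 2.4263 × (1 - cos(40°))
Δλ₁ = 2.4263 × 0.2340
Δλ₁ = 0.5676 pm

For θ₂ = 136°:
Δλ₂ = 2.4263 × (1 - cos(136°))
Δλ₂ = 2.4263 × 1.7193
Δλ₂ = 4.1717 pm

The 136° angle produces the larger shift.
Ratio: 4.1717/0.5676 = 7.349

(Intermediate values are shown rounded; full precision is carried through to the final answer.)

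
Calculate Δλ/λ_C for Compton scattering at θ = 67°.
0.6093 λ_C

The Compton shift formula is:
Δλ = λ_C(1 - cos θ)

Dividing both sides by λ_C:
Δλ/λ_C = 1 - cos θ

For θ = 67°:
Δλ/λ_C = 1 - cos(67°)
Δλ/λ_C = 1 - 0.3907
Δλ/λ_C = 0.6093

This means the shift is 0.6093 × λ_C = 1.4783 pm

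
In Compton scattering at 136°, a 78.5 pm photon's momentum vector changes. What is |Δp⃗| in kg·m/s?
1.5258e-23 kg·m/s

Photon momentum magnitude is p = h/λ.

Initial momentum:
p₀ = h/λ = 6.6261e-34/7.8500e-11 = 8.4409e-24 kg·m/s

After scattering:
λ' = λ + Δλ = 78.5 + 4.1717 = 82.6717 pm
p' = h/λ' = 6.6261e-34/8.2672e-11 = 8.0149e-24 kg·m/s

Momentum is a vector; the scattered photon's direction makes angle θ = 136° with the incident direction. The magnitude of the vector change Δp⃗ = p⃗₀ − p⃗' is found from the law of cosines:
|Δp⃗|² = p₀² + p'² − 2p₀p'cos θ
|Δp⃗|² = (8.4409e-24)² + (8.0149e-24)² − 2·8.4409e-24·8.0149e-24·cos(136°)
|Δp⃗| = 1.5258e-23 kg·m/s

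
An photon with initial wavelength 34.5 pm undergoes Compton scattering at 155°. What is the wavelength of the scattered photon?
39.1253 pm

Using the Compton scattering formula:
λ' = λ + Δλ = λ + λ_C(1 - cos θ)

Given:
- Initial wavelength λ = 34.5 pm
- Scattering angle θ = 155°
- Compton wavelength λ_C ≈ 2.4263 pm

Calculate the shift:
Δλ = 2.4263 × (1 - cos(155°))
Δλ = 2.4263 × 1.9063
Δλ = 4.6253 pm

Final wavelength:
λ' = 34.5 + 4.6253 = 39.1253 pm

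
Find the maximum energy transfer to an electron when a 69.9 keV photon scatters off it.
15.0154 keV

Maximum energy transfer occurs at θ = 180° (backscattering).

Initial photon: E₀ = 69.9 keV → λ₀ = 17.7374 pm

Maximum Compton shift (at 180°):
Δλ_max = 2λ_C = 2 × 2.4263 = 4.8526 pm

Final wavelength:
λ' = 17.7374 + 4.8526 = 22.5900 pm

Minimum photon energy (maximum energy to electron):
E'_min = hc/λ' = 54.8846 keV

Maximum electron kinetic energy:
K_max = E₀ - E'_min = 69.9000 - 54.8846 = 15.0154 keV

(Intermediate values are shown rounded; full precision is carried through to the final answer.)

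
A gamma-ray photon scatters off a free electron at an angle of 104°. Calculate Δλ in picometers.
3.0133 pm

Using the Compton scattering formula:
Δλ = λ_C(1 - cos θ)

where λ_C = h/(m_e·c) ≈ 2.4263 pm is the Compton wavelength of an electron.

For θ = 104°:
cos(104°) = -0.2419
1 - cos(104°) = 1.2419

Δλ = 2.4263 × 1.2419
Δλ = 3.0133 pm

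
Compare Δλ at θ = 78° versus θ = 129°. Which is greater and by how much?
129° produces the larger shift by a factor of 2.057

Calculate both shifts using Δλ = λ_C(1 - cos θ):

For θ₁ = 78°:
Δλ₁ = 2.4263 × (1 - cos(78°))
Δλ₁ = 2.4263 × 0.7921
Δλ₁ = 1.9219 pm

For θ₂ = 129°:
Δλ₂ = 2.4263 × (1 - cos(129°))
Δλ₂ = 2.4263 × 1.6293
Δλ₂ = 3.9532 pm

The 129° angle produces the larger shift.
Ratio: 3.9532/1.9219 = 2.057

(Intermediate values are shown rounded; full precision is carried through to the final answer.)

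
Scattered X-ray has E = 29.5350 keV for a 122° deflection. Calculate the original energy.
32.4000 keV

Convert final energy to wavelength (hc ≈ 1239.842 keV·pm):
λ' = hc/E' = 1239.842 / 29.5350 = 41.9787 pm

Calculate the Compton shift:
Δλ = λ_C(1 - cos(122°))
Δλ = 2.4263 × (1 - cos(122°))
Δλ = 3.7121 pm

Initial wavelength:
λ = λ' - Δλ = 41.9787 - 3.7121 = 38.2667 pm

Initial energy:
E = hc/λ = 1239.842 / 38.2667 = 32.4000 keV

(Intermediate values are shown rounded; full precision is carried through to the final answer.)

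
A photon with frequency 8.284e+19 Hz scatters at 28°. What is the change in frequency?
6.028e+18 Hz (decrease)

Convert frequency to wavelength (c = 299792458 m/s):
λ₀ = c/f₀ = 299792458/8.284e+19 = 3.6189336e-12 m = 3.6189 pm

Calculate Compton shift:
Δλ = λ_C(1 - cos(28°)) = 0.2840 pm

Final wavelength:
λ' = λ₀ + Δλ = 3.6189 + 0.2840 = 3.9029 pm

Final frequency:
f' = c/λ' = 299792458/3.9029390e-12 = 7.6811976e+19 Hz

Frequency shift (decrease):
Δf = f₀ - f' = 8.284e+19 - 7.6811976e+19 = 6.028e+18 Hz

(Intermediate values are shown rounded; full precision is carried through to the final answer.)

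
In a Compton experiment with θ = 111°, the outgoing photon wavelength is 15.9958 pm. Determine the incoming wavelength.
12.7000 pm

From λ' = λ + Δλ, we have λ = λ' - Δλ

First calculate the Compton shift:
Δλ = λ_C(1 - cos θ)
Δλ = 2.4263 × (1 - cos(111°))
Δλ = 2.4263 × 1.3584
Δλ = 3.2958 pm

Initial wavelength:
λ = λ' - Δλ
λ = 15.9958 - 3.2958
λ = 12.7000 pm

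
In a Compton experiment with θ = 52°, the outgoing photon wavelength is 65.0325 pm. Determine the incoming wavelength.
64.1000 pm

From λ' = λ + Δλ, we have λ = λ' - Δλ

First calculate the Compton shift:
Δλ = λ_C(1 - cos θ)
Δλ = 2.4263 × (1 - cos(52°))
Δλ = 2.4263 × 0.3843
Δλ = 0.9325 pm

Initial wavelength:
λ = λ' - Δλ
λ = 65.0325 - 0.9325
λ = 64.1000 pm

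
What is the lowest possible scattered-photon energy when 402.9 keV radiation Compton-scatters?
156.3500 keV (at θ = 180°)

The scattered photon has minimum energy when its wavelength is maximum, i.e., when the Compton shift Δλ = λ_C(1 − cos θ) is maximum. This occurs at θ = 180° (backscattering), giving Δλ_max = 2λ_C = 4.8526 pm.

Initial wavelength: λ₀ = hc/E₀ = 3.0773 pm
Maximum final wavelength: λ'_max = λ₀ + 2λ_C = 3.0773 + 4.8526 = 7.9299 pm
Minimum final energy: E'_min = hc/λ'_max = 156.3500 keV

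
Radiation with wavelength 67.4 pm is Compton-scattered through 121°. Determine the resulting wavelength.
71.0760 pm

Using the Compton scattering formula:
λ' = λ + Δλ = λ + λ_C(1 - cos θ)

Given:
- Initial wavelength λ = 67.4 pm
- Scattering angle θ = 121°
- Compton wavelength λ_C ≈ 2.4263 pm

Calculate the shift:
Δλ = 2.4263 × (1 - cos(121°))
Δλ = 2.4263 × 1.5150
Δλ = 3.6760 pm

Final wavelength:
λ' = 67.4 + 3.6760 = 71.0760 pm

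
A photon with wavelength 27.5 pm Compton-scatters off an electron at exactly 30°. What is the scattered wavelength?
27.8251 pm

Using the Compton formula: λ' = λ + λ_C(1 − cos θ)

For θ = 30°, cos θ = √3/2 (exact) ≈ 0.8660, so:
1 − cos 30° = 1 − (√3/2) ≈ 0.1340

Δλ = λ_C × 0.1340 = 2.4263 × 0.1340 = 0.3251 pm

λ' = 27.5 + 0.3251 = 27.8251 pm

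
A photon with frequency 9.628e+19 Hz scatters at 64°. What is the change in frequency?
2.931e+19 Hz (decrease)

Convert frequency to wavelength (c = 299792458 m/s):
λ₀ = c/f₀ = 299792458/9.628e+19 = 3.1137563e-12 m = 3.1138 pm

Calculate Compton shift:
Δλ = λ_C(1 - cos(64°)) = 1.3627 pm

Final wavelength:
λ' = λ₀ + Δλ = 3.1138 + 1.3627 = 4.4764 pm

Final frequency:
f' = c/λ' = 299792458/4.4764421e-12 = 6.6971145e+19 Hz

Frequency shift (decrease):
Δf = f₀ - f' = 9.628e+19 - 6.6971145e+19 = 2.931e+19 Hz

(Intermediate values are shown rounded; full precision is carried through to the final answer.)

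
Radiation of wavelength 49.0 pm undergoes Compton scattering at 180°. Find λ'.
53.8526 pm

Using the Compton formula: λ' = λ + λ_C(1 − cos θ)

For θ = 180°, cos θ = -1 (exact) = -1.0000, so:
1 − cos 180° = 1 − (-1) = 2.0000

Δλ = λ_C × 2.0000 = 2.4263 × 2.0000 = 4.8526 pm

λ' = 49.0 + 4.8526 = 53.8526 pm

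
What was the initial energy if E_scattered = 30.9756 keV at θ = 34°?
31.3000 keV

Convert final energy to wavelength (hc ≈ 1239.842 keV·pm):
λ' = hc/E' = 1239.842 / 30.9756 = 40.0264 pm

Calculate the Compton shift:
Δλ = λ_C(1 - cos(34°))
Δλ = 2.4263 × (1 - cos(34°))
Δλ = 0.4148 pm

Initial wavelength:
λ = λ' - Δλ = 40.0264 - 0.4148 = 39.6116 pm

Initial energy:
E = hc/λ = 1239.842 / 39.6116 = 31.3000 keV

(Intermediate values are shown rounded; full precision is carried through to the final answer.)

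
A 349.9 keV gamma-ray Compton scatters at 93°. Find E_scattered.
203.3624 keV

First convert energy to wavelength:
λ = hc/E, with hc ≈ 1239.842 keV·pm (i.e. 1239.842 eV·nm)

For E = 349.9 keV = 349900 eV:
λ = 1239.842 keV·pm / 349.9 keV
λ = 3.5434 pm

Calculate the Compton shift:
Δλ = λ_C(1 - cos(93°)) = 2.4263 × 1.0523
Δλ = 2.5533 pm

Final wavelength:
λ' = 3.5434 + 2.5533 = 6.0967 pm

Final energy:
E' = hc/λ' = 1239.842 / 6.0967 = 203.3624 keV

(Intermediate values are shown rounded; full precision is carried through to the final answer.)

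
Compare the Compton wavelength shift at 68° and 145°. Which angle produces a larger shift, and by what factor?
145° produces the larger shift by a factor of 2.909

Calculate both shifts using Δλ = λ_C(1 - cos θ):

For θ₁ = 68°:
Δλ₁ = 2.4263 × (1 - cos(68°))
Δλ₁ = 2.4263 × 0.6254
Δλ₁ = 1.5174 pm

For θ₂ = 145°:
Δλ₂ = 2.4263 × (1 - cos(145°))
Δλ₂ = 2.4263 × 1.8192
Δλ₂ = 4.4138 pm

The 145° angle produces the larger shift.
Ratio: 4.4138/1.5174 = 2.909

(Intermediate values are shown rounded; full precision is carried through to the final answer.)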